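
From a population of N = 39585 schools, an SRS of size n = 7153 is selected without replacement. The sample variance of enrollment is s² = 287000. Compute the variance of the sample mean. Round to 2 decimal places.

Under SRS without replacement, Var(ȳ) = (1 − f)·s²/n with f = n/N = 7153/39585 = 0.18069976.
Var(ȳ) = (1 − 0.18069976)·287000/7153 = 0.81930024·40.123025 = 32.872804.

32.87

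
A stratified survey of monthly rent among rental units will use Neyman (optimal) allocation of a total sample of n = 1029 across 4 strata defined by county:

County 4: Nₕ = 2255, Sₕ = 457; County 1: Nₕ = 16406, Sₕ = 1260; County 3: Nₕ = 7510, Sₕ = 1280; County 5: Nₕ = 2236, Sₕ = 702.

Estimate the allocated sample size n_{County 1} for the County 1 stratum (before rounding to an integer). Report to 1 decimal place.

Neyman allocation: nₕ = n·NₕSₕ / Σⱼ NⱼSⱼ.
Σ NⱼSⱼ = 2255·457 + 16406·1260 + 7510·1280 + 2236·702 = 3.2884567 × 10^7.
n_{County 1} = 1029·16406·1260 / (3.2884567 × 10^7) = 646.8.

646.8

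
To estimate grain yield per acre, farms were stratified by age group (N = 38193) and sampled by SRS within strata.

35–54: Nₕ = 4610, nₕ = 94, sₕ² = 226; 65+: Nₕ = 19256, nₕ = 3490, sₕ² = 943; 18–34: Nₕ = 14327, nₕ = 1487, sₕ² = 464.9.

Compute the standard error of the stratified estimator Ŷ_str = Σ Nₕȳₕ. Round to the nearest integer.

Var(Ŷ_str) = Σₕ Nₕ²(1 − fₕ)sₕ²/nₕ.
35–54: 4610²·(1 − 94/4610)·226/94 = 5.0053614 × 10^7.
65+: 19256²·(1 − 3490/19256)·943/3490 = 8.2030218 × 10^7.
18–34: 14327²·(1 − 1487/14327)·464.9/1487 = 5.7513376 × 10^7.
Sum = 1.8959721 × 10^8.
SE = √(1.8959721 × 10^8) = 13769.

13769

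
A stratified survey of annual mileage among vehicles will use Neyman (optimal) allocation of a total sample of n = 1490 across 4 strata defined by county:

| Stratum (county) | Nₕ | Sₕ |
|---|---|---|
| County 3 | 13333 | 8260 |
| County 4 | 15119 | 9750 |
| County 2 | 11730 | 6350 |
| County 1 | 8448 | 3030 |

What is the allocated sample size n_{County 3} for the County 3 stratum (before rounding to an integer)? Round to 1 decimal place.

458.8

Neyman allocation: nₕ = n·NₕSₕ / Σⱼ NⱼSⱼ.
Σ NⱼSⱼ = 13333·8260 + 15119·9750 + 11730·6350 + 8448·3030 = 3.5762377 × 10^8.
n_{County 3} = 1490·13333·8260 / (3.5762377 × 10^8) = 458.8.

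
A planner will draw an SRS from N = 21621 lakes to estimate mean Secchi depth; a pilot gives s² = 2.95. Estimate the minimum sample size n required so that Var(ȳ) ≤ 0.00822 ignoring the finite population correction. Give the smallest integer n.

Without fpc, n₀ = s²/D = 2.95/0.00822 = 358.8808.
Rounding up, n = 359.

359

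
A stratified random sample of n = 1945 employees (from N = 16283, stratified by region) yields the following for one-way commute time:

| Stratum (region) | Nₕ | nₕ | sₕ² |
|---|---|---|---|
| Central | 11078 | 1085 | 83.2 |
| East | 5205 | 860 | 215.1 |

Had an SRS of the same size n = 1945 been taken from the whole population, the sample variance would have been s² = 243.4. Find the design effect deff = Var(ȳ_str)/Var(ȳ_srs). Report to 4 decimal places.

0.4842

Var(ȳ_str) = Σ Wₕ²(1−fₕ)sₕ²/nₕ with Wₕ = Nₕ/16283:
  Central: (11078/16283)²·(1−1085/11078)·83.2/1085 = 0.0320171
  East: (5205/16283)²·(1−860/5205)·215.1/860 = 0.021334557
  → Var(ȳ_str) = 0.053351657.
Var(ȳ_srs) = (1 − 1945/16283)·243.4/1945 = 0.11019328.
deff = 0.053351657 / 0.11019328 = 0.4842.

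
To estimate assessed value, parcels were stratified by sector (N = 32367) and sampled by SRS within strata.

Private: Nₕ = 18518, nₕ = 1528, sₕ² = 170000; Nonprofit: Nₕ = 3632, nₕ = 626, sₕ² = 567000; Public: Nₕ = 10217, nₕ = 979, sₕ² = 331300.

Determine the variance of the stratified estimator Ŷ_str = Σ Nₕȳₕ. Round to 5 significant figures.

Var(Ŷ_str) = Σₕ Nₕ²(1 − fₕ)sₕ²/nₕ.
Private: 18518²·(1 − 1528/18518)·170000/1528 = 3.5003625 × 10^10.
Nonprofit: 3632²·(1 − 626/3632)·567000/626 = 9.8887988 × 10^9.
Public: 10217²·(1 − 979/10217)·331300/979 = 3.1940381 × 10^10.
Sum = 7.6832805 × 10^10.

7.6833 × 10^10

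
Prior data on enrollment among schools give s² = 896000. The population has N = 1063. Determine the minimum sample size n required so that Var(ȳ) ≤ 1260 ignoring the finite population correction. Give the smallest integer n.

712

Without fpc, n₀ = s²/D = 896000/1260 = 711.1111.
Rounding up, n = 712.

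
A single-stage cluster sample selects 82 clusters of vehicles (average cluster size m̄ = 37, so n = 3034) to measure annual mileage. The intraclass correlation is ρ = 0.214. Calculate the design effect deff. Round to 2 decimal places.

deff = 1 + (37 − 1)·0.214 = 1 + 7.704 = 8.704.

8.70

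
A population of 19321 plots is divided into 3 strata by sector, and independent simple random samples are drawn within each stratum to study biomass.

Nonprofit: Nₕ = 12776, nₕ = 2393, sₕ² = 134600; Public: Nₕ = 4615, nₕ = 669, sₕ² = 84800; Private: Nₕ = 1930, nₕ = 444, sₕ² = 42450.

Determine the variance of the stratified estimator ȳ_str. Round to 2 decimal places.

Var(ȳ_str) = Σₕ Wₕ²(1 − fₕ)sₕ²/nₕ with Wₕ = Nₕ/N, N = 19321.
Nonprofit: Wₕ = 0.66124942; term = 0.66124942²·(1 − 0.18730432)·134600/2393 = 19.987612.
Public: Wₕ = 0.23885927; term = 0.23885927²·(1 − 0.14496208)·84800/669 = 6.1835705.
Private: Wₕ = 0.09989131; term = 0.09989131²·(1 − 0.23005181)·42450/444 = 0.73453356.
Sum = 26.905716.

26.91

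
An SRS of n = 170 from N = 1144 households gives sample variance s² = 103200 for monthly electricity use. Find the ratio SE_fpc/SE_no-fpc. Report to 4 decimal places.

f = n/N = 170/1144 = 0.14860140.
SE_no-fpc = √(s²/n) = 24.638564; SE_fpc = √((1−f)s²/n) = 22.734314.
Ratio = √(1−f) = 0.92271263.

0.9227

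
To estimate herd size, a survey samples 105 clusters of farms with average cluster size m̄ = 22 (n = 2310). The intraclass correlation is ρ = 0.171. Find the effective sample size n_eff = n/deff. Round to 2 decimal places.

deff = 1 + (22 − 1)·0.171 = 1 + 3.591 = 4.591.
n_eff = 2310 / 4.591 = 503.16.

503.16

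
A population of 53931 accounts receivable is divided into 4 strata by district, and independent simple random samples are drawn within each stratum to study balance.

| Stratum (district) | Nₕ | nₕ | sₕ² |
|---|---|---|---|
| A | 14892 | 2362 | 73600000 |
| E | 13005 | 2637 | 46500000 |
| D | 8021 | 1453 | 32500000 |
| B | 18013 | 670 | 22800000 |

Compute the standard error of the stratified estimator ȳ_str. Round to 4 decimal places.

82.9260

Var(ȳ_str) = Σₕ Wₕ²(1 − fₕ)sₕ²/nₕ with Wₕ = Nₕ/N, N = 53931.
A: Wₕ = 0.27613061; term = 0.27613061²·(1 − 0.15860865)·73600000/2362 = 1999.0565.
E: Wₕ = 0.24114146; term = 0.24114146²·(1 − 0.20276817)·46500000/2637 = 817.46887.
D: Wₕ = 0.14872708; term = 0.14872708²·(1 − 0.18114948)·32500000/1453 = 405.13752.
B: Wₕ = 0.33400085; term = 0.33400085²·(1 − 0.03719536)·22800000/670 = 3655.0504.
Sum = 6876.7133.
SE = √(6876.7133) = 82.9260.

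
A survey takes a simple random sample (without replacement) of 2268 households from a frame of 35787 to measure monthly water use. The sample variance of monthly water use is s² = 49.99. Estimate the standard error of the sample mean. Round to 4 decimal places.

0.1437

Under SRS without replacement, Var(ȳ) = (1 − f)·s²/n with f = n/N = 2268/35787 = 0.06337497.
Var(ȳ) = (1 − 0.06337497)·49.99/2268 = 0.93662503·0.022041446 = 0.02064457.
SE(ȳ) = √(0.02064457) = 0.1437.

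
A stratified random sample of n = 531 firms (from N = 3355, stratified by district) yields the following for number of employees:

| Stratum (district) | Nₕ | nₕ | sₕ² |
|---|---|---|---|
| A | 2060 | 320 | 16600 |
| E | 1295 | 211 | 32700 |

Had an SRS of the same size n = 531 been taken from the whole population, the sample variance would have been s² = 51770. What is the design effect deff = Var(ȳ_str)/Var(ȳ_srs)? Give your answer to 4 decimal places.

Var(ȳ_str) = Σ Wₕ²(1−fₕ)sₕ²/nₕ with Wₕ = Nₕ/3355:
  A: (2060/3355)²·(1−320/2060)·16600/320 = 16.51922
  E: (1295/3355)²·(1−211/1295)·32700/211 = 19.327661
  → Var(ȳ_str) = 35.846881.
Var(ȳ_srs) = (1 − 531/3355)·51770/531 = 82.064591.
deff = 35.846881 / 82.064591 = 0.4368.

0.4368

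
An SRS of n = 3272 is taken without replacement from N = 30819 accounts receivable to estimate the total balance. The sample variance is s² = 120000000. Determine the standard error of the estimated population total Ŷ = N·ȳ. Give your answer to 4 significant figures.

Var(Ŷ) = N²·Var(ȳ) = N²·(1 − n/N)·s²/n.
f = 3272/30819 = 0.10616827; Var(ȳ) = 0.89383173·120000000/3272 = 32781.115.
Var(Ŷ) = 30819² · 32781.115 = 3.1135856 × 10^13.
SE(Ŷ) = √(3.1135856 × 10^13) = 5.580 × 10^6.

5.580 × 10^6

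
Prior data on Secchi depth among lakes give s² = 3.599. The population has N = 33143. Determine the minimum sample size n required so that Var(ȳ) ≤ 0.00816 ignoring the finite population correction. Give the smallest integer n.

Without fpc, n₀ = s²/D = 3.599/0.00816 = 441.0539.
Rounding up, n = 442.

442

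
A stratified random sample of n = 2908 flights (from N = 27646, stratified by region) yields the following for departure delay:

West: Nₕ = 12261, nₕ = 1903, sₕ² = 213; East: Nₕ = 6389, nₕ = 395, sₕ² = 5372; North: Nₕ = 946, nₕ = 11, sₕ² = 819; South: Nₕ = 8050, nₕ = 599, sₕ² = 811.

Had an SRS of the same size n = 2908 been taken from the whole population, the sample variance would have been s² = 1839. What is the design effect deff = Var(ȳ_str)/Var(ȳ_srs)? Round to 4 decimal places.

1.5771

Var(ȳ_str) = Σ Wₕ²(1−fₕ)sₕ²/nₕ with Wₕ = Nₕ/27646:
  West: (12261/27646)²·(1−1903/12261)·213/1903 = 0.018598504
  East: (6389/27646)²·(1−395/6389)·5372/395 = 0.6814342
  North: (946/27646)²·(1−11/946)·819/11 = 0.086164695
  South: (8050/27646)²·(1−599/8050)·811/599 = 0.10625267
  → Var(ȳ_str) = 0.89245007.
Var(ȳ_srs) = (1 − 2908/27646)·1839/2908 = 0.56587383.
deff = 0.89245007 / 0.56587383 = 1.5771.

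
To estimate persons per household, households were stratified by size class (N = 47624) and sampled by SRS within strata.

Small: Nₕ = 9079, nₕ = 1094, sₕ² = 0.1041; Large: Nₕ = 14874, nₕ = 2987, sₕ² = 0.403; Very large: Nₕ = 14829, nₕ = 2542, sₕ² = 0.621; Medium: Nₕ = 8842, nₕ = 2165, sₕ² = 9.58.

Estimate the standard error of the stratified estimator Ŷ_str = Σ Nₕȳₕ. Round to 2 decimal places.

Var(Ŷ_str) = Σₕ Nₕ²(1 − fₕ)sₕ²/nₕ.
Small: 9079²·(1 − 1094/9079)·0.1041/1094 = 6898.3678.
Large: 14874²·(1 − 2987/14874)·0.403/2987 = 23854.475.
Very large: 14829²·(1 − 2542/14829)·0.621/2542 = 44511.659.
Medium: 8842²·(1 − 2165/8842)·9.58/2165 = 261239.89.
Sum = 336504.39.
SE = √(336504.39) = 580.09.

580.09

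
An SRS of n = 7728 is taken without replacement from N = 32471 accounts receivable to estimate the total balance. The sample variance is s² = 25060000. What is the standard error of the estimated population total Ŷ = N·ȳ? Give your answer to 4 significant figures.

Var(Ŷ) = N²·Var(ȳ) = N²·(1 − n/N)·s²/n.
f = 7728/32471 = 0.23799698; Var(ȳ) = 0.76200302·25060000/7728 = 2470.988.
Var(Ŷ) = 32471² · 2470.988 = 2.6053253 × 10^12.
SE(Ŷ) = √(2.6053253 × 10^12) = 1.614 × 10^6.

1.614 × 10^6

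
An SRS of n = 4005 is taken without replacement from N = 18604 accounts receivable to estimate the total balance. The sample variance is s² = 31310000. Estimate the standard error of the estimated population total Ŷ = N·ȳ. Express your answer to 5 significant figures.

Var(Ŷ) = N²·Var(ȳ) = N²·(1 − n/N)·s²/n.
f = 4005/18604 = 0.21527628; Var(ȳ) = 0.78472372·31310000/4005 = 6134.7564.
Var(Ŷ) = 18604² · 6134.7564 = 2.1232933 × 10^12.
SE(Ŷ) = √(2.1232933 × 10^12) = 1.4572 × 10^6.

1.4572 × 10^6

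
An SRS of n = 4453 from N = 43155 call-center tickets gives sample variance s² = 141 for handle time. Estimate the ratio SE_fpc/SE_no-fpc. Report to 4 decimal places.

0.9470

f = n/N = 4453/43155 = 0.10318619.
SE_no-fpc = √(s²/n) = 0.17794394; SE_fpc = √((1−f)s²/n) = 0.16851337.
Ratio = √(1−f) = 0.94700254.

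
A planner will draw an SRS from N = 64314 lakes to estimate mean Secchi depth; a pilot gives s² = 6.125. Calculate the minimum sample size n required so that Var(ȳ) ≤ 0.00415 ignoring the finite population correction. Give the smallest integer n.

Without fpc, n₀ = s²/D = 6.125/0.00415 = 1475.9036.
Rounding up, n = 1476.

1476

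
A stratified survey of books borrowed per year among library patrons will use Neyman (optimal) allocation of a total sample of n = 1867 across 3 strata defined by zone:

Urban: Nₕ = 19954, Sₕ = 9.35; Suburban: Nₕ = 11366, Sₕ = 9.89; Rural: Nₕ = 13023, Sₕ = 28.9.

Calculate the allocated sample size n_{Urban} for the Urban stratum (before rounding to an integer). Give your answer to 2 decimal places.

Neyman allocation: nₕ = n·NₕSₕ / Σⱼ NⱼSⱼ.
Σ NⱼSⱼ = 19954·9.35 + 11366·9.89 + 13023·28.9 = 675344.34.
n_{Urban} = 1867·19954·9.35 / 675344.34 = 515.78.

515.78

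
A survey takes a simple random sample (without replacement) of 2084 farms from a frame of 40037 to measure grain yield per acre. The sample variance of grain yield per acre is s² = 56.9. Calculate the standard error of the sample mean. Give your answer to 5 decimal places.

0.16088

Under SRS without replacement, Var(ȳ) = (1 − f)·s²/n with f = n/N = 2084/40037 = 0.05205185.
Var(ȳ) = (1 − 0.05205185)·56.9/2084 = 0.94794815·0.027303263 = 0.025882078.
SE(ȳ) = √(0.025882078) = 0.16088.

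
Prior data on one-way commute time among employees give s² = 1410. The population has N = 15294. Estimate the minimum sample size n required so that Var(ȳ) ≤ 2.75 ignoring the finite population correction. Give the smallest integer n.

513

Without fpc, n₀ = s²/D = 1410/2.75 = 512.7273.
Rounding up, n = 513.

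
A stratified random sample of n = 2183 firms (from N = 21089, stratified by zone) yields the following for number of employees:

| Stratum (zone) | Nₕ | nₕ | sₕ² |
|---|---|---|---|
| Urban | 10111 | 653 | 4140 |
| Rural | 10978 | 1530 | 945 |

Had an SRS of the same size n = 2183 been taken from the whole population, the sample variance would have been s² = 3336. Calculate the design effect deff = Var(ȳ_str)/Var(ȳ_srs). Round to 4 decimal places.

1.1002

Var(ȳ_str) = Σ Wₕ²(1−fₕ)sₕ²/nₕ with Wₕ = Nₕ/21089:
  Urban: (10111/21089)²·(1−653/10111)·4140/653 = 1.3632283
  Rural: (10978/21089)²·(1−1530/10978)·945/1530 = 0.14404279
  → Var(ȳ_str) = 1.5072711.
Var(ȳ_srs) = (1 − 2183/21089)·3336/2183 = 1.3699855.
deff = 1.5072711 / 1.3699855 = 1.1002.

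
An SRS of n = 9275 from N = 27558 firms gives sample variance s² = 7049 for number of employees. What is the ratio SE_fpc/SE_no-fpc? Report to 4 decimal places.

f = n/N = 9275/27558 = 0.33656289.
SE_no-fpc = √(s²/n) = 0.87177979; SE_fpc = √((1−f)s²/n) = 0.71007901.
Ratio = √(1−f) = 0.81451649.

0.8145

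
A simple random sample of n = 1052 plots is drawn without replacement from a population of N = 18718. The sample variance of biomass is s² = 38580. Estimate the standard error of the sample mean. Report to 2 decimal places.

5.88

Under SRS without replacement, Var(ȳ) = (1 − f)·s²/n with f = n/N = 1052/18718 = 0.05620259.
Var(ȳ) = (1 − 0.05620259)·38580/1052 = 0.94379741·36.673004 = 34.611886.
SE(ȳ) = √(34.611886) = 5.88.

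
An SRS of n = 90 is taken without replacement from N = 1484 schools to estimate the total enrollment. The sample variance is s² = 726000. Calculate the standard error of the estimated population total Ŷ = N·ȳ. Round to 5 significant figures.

129180

Var(Ŷ) = N²·Var(ȳ) = N²·(1 − n/N)·s²/n.
f = 90/1484 = 0.06064690; Var(ȳ) = 0.93935310·726000/90 = 7577.4483.
Var(Ŷ) = 1484² · 7577.4483 = 1.6687481 × 10^10.
SE(Ŷ) = √(1.6687481 × 10^10) = 129180.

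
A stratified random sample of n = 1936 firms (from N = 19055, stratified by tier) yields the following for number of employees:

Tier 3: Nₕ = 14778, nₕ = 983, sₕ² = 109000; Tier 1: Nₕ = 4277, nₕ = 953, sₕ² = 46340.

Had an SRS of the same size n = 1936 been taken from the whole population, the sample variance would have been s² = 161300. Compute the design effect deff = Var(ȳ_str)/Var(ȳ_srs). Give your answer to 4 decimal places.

0.8572

Var(ȳ_str) = Σ Wₕ²(1−fₕ)sₕ²/nₕ with Wₕ = Nₕ/19055:
  Tier 3: (14778/19055)²·(1−983/14778)·109000/983 = 62.257609
  Tier 1: (4277/19055)²·(1−953/4277)·46340/953 = 1.9039059
  → Var(ȳ_str) = 64.161515.
Var(ȳ_srs) = (1 − 1936/19055)·161300/1936 = 74.851146.
deff = 64.161515 / 74.851146 = 0.8572.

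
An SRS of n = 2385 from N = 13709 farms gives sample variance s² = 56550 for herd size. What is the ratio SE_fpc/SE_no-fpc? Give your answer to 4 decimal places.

f = n/N = 2385/13709 = 0.17397330.
SE_no-fpc = √(s²/n) = 4.8693626; SE_fpc = √((1−f)s²/n) = 4.4255694.
Ratio = √(1−f) = 0.90886011.

0.9089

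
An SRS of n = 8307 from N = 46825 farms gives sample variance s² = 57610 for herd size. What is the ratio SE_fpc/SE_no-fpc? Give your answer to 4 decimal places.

0.9070

f = n/N = 8307/46825 = 0.17740523.
SE_no-fpc = √(s²/n) = 2.6334606; SE_fpc = √((1−f)s²/n) = 2.3884701.
Ratio = √(1−f) = 0.90697010.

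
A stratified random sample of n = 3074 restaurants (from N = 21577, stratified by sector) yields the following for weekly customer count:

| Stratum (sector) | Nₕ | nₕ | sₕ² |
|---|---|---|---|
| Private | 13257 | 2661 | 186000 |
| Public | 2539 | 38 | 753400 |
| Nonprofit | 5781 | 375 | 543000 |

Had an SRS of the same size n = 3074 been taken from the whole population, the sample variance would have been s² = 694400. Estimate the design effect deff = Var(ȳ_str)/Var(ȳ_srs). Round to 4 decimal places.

Var(ȳ_str) = Σ Wₕ²(1−fₕ)sₕ²/nₕ with Wₕ = Nₕ/21577:
  Private: (13257/21577)²·(1−2661/13257)·186000/2661 = 21.089834
  Public: (2539/21577)²·(1−38/2539)·753400/38 = 270.41843
  Nonprofit: (5781/21577)²·(1−375/5781)·543000/375 = 97.199817
  → Var(ȳ_str) = 388.70808.
Var(ȳ_srs) = (1 − 3074/21577)·694400/3074 = 193.71218.
deff = 388.70808 / 193.71218 = 2.0066.

2.0066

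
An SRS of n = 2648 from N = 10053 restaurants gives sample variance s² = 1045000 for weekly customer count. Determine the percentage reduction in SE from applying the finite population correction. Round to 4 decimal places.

14.1748

f = n/N = 2648/10053 = 0.26340396.
SE_no-fpc = √(s²/n) = 19.865484; SE_fpc = √((1−f)s²/n) = 17.049586.
Ratio = √(1−f) = 0.85825174. Reduction = 100·(1 − 0.85825174) = 14.1748%.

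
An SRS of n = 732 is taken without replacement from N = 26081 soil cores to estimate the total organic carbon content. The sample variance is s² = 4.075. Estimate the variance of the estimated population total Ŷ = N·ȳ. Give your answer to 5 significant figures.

3.6805 × 10^6

Var(Ŷ) = N²·Var(ȳ) = N²·(1 − n/N)·s²/n.
f = 732/26081 = 0.02806641; Var(ȳ) = 0.97193359·4.075/732 = 0.0054106959.
Var(Ŷ) = 26081² · 0.0054106959 = 3.6804558 × 10^6.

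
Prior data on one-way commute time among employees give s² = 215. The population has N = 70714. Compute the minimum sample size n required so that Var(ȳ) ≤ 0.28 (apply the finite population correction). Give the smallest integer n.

Without fpc, n₀ = s²/D = 215/0.28 = 767.8571.
With fpc, (1 − n/N)·s²/n ≤ D requires n ≥ n₀/(1 + n₀/N) = 767.8571/(1 + 767.8571/70714) = 759.6088.
Rounding up, n = 760.

760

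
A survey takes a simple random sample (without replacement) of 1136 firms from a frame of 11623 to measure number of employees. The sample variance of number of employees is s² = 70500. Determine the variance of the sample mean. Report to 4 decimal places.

55.9943

Under SRS without replacement, Var(ȳ) = (1 − f)·s²/n with f = n/N = 1136/11623 = 0.09773725.
Var(ȳ) = (1 − 0.09773725)·70500/1136 = 0.90226275·62.059859 = 55.994299.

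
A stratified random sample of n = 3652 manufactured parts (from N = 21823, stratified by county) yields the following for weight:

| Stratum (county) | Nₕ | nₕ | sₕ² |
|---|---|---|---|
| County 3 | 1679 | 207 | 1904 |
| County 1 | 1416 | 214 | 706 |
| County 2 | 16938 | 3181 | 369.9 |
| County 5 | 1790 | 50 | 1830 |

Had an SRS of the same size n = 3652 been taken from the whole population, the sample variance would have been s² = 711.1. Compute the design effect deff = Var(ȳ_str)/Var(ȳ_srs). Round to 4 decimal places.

Var(ȳ_str) = Σ Wₕ²(1−fₕ)sₕ²/nₕ with Wₕ = Nₕ/21823:
  County 3: (1679/21823)²·(1−207/1679)·1904/207 = 0.047733821
  County 1: (1416/21823)²·(1−214/1416)·706/214 = 0.011790433
  County 2: (16938/21823)²·(1−3181/16938)·369.9/3181 = 0.056895461
  County 5: (1790/21823)²·(1−50/1790)·1830/50 = 0.23936159
  → Var(ȳ_str) = 0.35578131.
Var(ȳ_srs) = (1 − 3652/21823)·711.1/3652 = 0.16213034.
deff = 0.35578131 / 0.16213034 = 2.1944.

2.1944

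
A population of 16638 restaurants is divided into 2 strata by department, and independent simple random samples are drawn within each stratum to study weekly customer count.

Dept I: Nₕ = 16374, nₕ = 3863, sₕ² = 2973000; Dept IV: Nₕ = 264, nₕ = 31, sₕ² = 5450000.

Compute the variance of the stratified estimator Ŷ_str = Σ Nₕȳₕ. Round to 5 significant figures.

Var(Ŷ_str) = Σₕ Nₕ²(1 − fₕ)sₕ²/nₕ.
Dept I: 16374²·(1 − 3863/16374)·2973000/3863 = 1.5765836 × 10^11.
Dept IV: 264²·(1 − 31/264)·5450000/31 = 1.0814206 × 10^10.
Sum = 1.6847257 × 10^11.

1.6847 × 10^11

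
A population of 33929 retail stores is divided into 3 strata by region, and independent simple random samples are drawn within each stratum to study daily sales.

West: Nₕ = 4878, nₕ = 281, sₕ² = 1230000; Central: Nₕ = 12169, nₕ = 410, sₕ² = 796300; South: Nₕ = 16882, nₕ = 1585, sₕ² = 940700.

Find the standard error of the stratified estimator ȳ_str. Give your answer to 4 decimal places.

Var(ȳ_str) = Σₕ Wₕ²(1 − fₕ)sₕ²/nₕ with Wₕ = Nₕ/N, N = 33929.
West: Wₕ = 0.14377082; term = 0.14377082²·(1 − 0.05760558)·1230000/281 = 85.265427.
Central: Wₕ = 0.35866073; term = 0.35866073²·(1 − 0.03369217)·796300/410 = 241.42154.
South: Wₕ = 0.49756845; term = 0.49756845²·(1 − 0.09388698)·940700/1585 = 133.14042.
Sum = 459.82739.
SE = √(459.82739) = 21.4436.

21.4436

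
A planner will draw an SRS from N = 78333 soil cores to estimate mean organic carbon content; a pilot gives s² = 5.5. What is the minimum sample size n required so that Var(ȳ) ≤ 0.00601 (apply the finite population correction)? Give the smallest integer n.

Without fpc, n₀ = s²/D = 5.5/0.00601 = 915.1414.
With fpc, (1 − n/N)·s²/n ≤ D requires n ≥ n₀/(1 + n₀/N) = 915.1414/(1 + 915.1414/78333) = 904.5735.
Rounding up, n = 905.

905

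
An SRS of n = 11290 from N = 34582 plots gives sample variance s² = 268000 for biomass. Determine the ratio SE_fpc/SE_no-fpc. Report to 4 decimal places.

f = n/N = 11290/34582 = 0.32647042.
SE_no-fpc = √(s²/n) = 4.8721475; SE_fpc = √((1−f)s²/n) = 3.9985153.
Ratio = √(1−f) = 0.82068848.

0.8207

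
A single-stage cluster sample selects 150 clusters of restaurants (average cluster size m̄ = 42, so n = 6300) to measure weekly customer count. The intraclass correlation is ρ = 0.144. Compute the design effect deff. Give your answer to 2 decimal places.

6.90

deff = 1 + (42 − 1)·0.144 = 1 + 5.904 = 6.904.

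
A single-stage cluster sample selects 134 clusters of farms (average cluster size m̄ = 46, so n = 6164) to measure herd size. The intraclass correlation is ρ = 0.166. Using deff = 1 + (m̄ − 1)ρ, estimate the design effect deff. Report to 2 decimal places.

8.47

deff = 1 + (46 − 1)·0.166 = 1 + 7.47 = 8.47.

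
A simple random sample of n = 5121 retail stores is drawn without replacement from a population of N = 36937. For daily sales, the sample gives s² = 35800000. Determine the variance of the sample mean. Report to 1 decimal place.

Under SRS without replacement, Var(ȳ) = (1 − f)·s²/n with f = n/N = 5121/36937 = 0.13864147.
Var(ȳ) = (1 − 0.13864147)·35800000/5121 = 0.86135853·6990.8221 = 6021.6042.

6021.6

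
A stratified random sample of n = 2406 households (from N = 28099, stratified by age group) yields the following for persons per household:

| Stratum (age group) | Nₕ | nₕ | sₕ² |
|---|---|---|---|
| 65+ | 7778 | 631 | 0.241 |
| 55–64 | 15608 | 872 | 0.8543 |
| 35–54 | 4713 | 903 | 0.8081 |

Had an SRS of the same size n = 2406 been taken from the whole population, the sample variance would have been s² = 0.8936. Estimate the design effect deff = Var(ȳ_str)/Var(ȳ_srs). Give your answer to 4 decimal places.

0.9795

Var(ȳ_str) = Σ Wₕ²(1−fₕ)sₕ²/nₕ with Wₕ = Nₕ/28099:
  65+: (7778/28099)²·(1−631/7778)·0.241/631 = 2.6890426 × 10^-5
  55–64: (15608/28099)²·(1−872/15608)·0.8543/872 = 2.853902 × 10^-4
  35–54: (4713/28099)²·(1−903/4713)·0.8081/903 = 2.0352513 × 10^-5
  → Var(ȳ_str) = 3.3263314 × 10^-4.
Var(ȳ_srs) = (1 − 2406/28099)·0.8936/2406 = 3.3960298 × 10^-4.
deff = (3.3263314 × 10^-4) / (3.3960298 × 10^-4) = 0.9795.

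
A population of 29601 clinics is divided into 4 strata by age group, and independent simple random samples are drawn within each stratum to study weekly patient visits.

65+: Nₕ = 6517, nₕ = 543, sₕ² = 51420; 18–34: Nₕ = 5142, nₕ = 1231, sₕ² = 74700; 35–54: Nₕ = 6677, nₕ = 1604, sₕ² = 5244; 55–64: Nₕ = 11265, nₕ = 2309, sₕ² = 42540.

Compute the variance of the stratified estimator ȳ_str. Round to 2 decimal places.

7.85

Var(ȳ_str) = Σₕ Wₕ²(1 − fₕ)sₕ²/nₕ with Wₕ = Nₕ/N, N = 29601.
65+: Wₕ = 0.22016148; term = 0.22016148²·(1 − 0.08332055)·51420/543 = 4.2075803.
18–34: Wₕ = 0.17371035; term = 0.17371035²·(1 − 0.23940101)·74700/1231 = 1.3927388.
35–54: Wₕ = 0.22556670; term = 0.22556670²·(1 − 0.24022765)·5244/1604 = 0.12638391.
55–64: Wₕ = 0.38056147; term = 0.38056147²·(1 − 0.20497115)·42540/2309 = 2.1213194.
Sum = 7.8480224.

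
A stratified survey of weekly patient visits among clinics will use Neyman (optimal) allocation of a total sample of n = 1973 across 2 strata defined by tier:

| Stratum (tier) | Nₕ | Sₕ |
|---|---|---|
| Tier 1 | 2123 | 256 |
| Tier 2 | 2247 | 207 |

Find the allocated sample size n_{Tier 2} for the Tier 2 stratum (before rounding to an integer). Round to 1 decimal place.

Neyman allocation: nₕ = n·NₕSₕ / Σⱼ NⱼSⱼ.
Σ NⱼSⱼ = 2123·256 + 2247·207 = 1.008617 × 10^6.
n_{Tier 2} = 1973·2247·207 / (1.008617 × 10^6) = 909.9.

909.9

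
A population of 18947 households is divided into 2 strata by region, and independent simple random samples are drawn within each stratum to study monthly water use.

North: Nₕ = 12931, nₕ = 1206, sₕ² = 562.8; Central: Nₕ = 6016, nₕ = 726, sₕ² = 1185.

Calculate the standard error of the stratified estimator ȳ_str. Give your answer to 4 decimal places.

0.5846

Var(ȳ_str) = Σₕ Wₕ²(1 − fₕ)sₕ²/nₕ with Wₕ = Nₕ/N, N = 18947.
North: Wₕ = 0.68248271; term = 0.68248271²·(1 − 0.09326425)·562.8/1206 = 0.19709283.
Central: Wₕ = 0.31751729; term = 0.31751729²·(1 − 0.12067819)·1185/726 = 0.1446986.
Sum = 0.34179143.
SE = √(0.34179143) = 0.5846.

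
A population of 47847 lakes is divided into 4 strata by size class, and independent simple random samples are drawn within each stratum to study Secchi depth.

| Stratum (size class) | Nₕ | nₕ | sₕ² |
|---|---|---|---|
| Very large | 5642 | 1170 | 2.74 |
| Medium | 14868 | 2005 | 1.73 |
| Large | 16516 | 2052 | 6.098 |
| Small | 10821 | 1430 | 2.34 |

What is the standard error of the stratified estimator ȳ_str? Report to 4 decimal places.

Var(ȳ_str) = Σₕ Wₕ²(1 − fₕ)sₕ²/nₕ with Wₕ = Nₕ/N, N = 47847.
Very large: Wₕ = 0.11791753; term = 0.11791753²·(1 − 0.20737327)·2.74/1170 = 2.5810128 × 10^-5.
Medium: Wₕ = 0.31074049; term = 0.31074049²·(1 − 0.13485338)·1.73/2005 = 7.2080389 × 10^-5.
Large: Wₕ = 0.34518361; term = 0.34518361²·(1 − 0.12424316)·6.098/2052 = 3.100944 × 10^-4.
Small: Wₕ = 0.22615838; term = 0.22615838²·(1 − 0.13215045)·2.34/1430 = 7.2635617 × 10^-5.
Sum = 4.8062053 × 10^-4.
SE = √(4.8062053 × 10^-4) = 0.0219.

0.0219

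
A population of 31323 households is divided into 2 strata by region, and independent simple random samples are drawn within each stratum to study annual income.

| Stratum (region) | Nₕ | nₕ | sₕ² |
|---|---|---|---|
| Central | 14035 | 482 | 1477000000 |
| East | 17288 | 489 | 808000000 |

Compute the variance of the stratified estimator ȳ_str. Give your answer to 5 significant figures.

1.0832 × 10^6

Var(ȳ_str) = Σₕ Wₕ²(1 − fₕ)sₕ²/nₕ with Wₕ = Nₕ/N, N = 31323.
Central: Wₕ = 0.44807330; term = 0.44807330²·(1 − 0.03434271)·1477000000/482 = 594093.24.
East: Wₕ = 0.55192670; term = 0.55192670²·(1 − 0.02828552)·808000000/489 = 489107.12.
Sum = 1.0832004 × 10^6.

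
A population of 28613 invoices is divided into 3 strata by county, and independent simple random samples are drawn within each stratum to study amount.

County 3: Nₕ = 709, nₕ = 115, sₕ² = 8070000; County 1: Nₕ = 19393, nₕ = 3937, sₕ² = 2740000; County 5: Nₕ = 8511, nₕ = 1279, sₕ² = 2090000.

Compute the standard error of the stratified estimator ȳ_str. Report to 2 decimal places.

Var(ȳ_str) = Σₕ Wₕ²(1 − fₕ)sₕ²/nₕ with Wₕ = Nₕ/N, N = 28613.
County 3: Wₕ = 0.02477895; term = 0.02477895²·(1 − 0.16220028)·8070000/115 = 36.097871.
County 1: Wₕ = 0.67776885; term = 0.67776885²·(1 − 0.20301140)·2740000/3937 = 254.80061.
County 5: Wₕ = 0.29745221; term = 0.29745221²·(1 − 0.15027611)·2090000/1279 = 122.85362.
Sum = 413.7521.
SE = √(413.7521) = 20.34.

20.34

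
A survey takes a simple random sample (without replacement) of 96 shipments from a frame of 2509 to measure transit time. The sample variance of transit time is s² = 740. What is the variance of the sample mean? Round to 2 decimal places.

Under SRS without replacement, Var(ȳ) = (1 − f)·s²/n with f = n/N = 96/2509 = 0.03826226.
Var(ȳ) = (1 − 0.03826226)·740/96 = 0.96173774·7.7083333 = 7.4133951.

7.41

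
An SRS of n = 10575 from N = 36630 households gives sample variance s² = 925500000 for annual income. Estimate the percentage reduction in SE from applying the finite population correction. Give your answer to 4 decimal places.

15.6613

f = n/N = 10575/36630 = 0.28869779.
SE_no-fpc = √(s²/n) = 295.83396; SE_fpc = √((1−f)s²/n) = 249.50262.
Ratio = √(1−f) = 0.84338734. Reduction = 100·(1 − 0.84338734) = 15.6613%.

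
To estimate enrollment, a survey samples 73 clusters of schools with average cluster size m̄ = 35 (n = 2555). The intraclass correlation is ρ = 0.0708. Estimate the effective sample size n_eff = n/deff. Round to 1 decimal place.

749.9

deff = 1 + (35 − 1)·0.0708 = 1 + 2.4072 = 3.4072.
n_eff = 2555 / 3.4072 = 749.9.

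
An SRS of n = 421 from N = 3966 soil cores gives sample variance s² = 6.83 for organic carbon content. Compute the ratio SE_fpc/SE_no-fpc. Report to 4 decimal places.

0.9454

f = n/N = 421/3966 = 0.10615229.
SE_no-fpc = √(s²/n) = 0.12737063; SE_fpc = √((1−f)s²/n) = 0.12042068.
Ratio = √(1−f) = 0.94543519.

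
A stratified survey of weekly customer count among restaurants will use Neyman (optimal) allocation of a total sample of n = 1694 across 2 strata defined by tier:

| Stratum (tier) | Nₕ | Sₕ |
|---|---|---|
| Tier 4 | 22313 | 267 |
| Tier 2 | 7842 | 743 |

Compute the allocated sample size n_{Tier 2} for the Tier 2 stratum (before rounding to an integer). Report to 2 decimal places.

837.59

Neyman allocation: nₕ = n·NₕSₕ / Σⱼ NⱼSⱼ.
Σ NⱼSⱼ = 22313·267 + 7842·743 = 1.1784177 × 10^7.
n_{Tier 2} = 1694·7842·743 / (1.1784177 × 10^7) = 837.59.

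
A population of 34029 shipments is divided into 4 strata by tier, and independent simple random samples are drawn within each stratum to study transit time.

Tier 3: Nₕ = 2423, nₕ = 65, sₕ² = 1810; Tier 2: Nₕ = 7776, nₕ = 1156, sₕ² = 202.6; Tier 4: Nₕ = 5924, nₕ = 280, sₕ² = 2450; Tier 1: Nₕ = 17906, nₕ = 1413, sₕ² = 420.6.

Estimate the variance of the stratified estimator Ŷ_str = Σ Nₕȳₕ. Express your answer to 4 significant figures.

5.486 × 10^8

Var(Ŷ_str) = Σₕ Nₕ²(1 − fₕ)sₕ²/nₕ.
Tier 3: 2423²·(1 − 65/2423)·1810/65 = 1.5909716 × 10^8.
Tier 2: 7776²·(1 − 1156/7776)·202.6/1156 = 9.0218551 × 10^6.
Tier 4: 5924²·(1 − 280/5924)·2450/280 = 2.9255674 × 10^8.
Tier 1: 17906²·(1 − 1413/17906)·420.6/1413 = 8.7907382 × 10^7.
Sum = 5.4858314 × 10^8.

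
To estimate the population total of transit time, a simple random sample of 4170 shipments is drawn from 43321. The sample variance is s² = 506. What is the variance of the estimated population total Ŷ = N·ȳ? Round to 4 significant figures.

Var(Ŷ) = N²·Var(ȳ) = N²·(1 − n/N)·s²/n.
f = 4170/43321 = 0.09625817; Var(ȳ) = 0.90374183·506/4170 = 0.10966268.
Var(Ŷ) = 43321² · 0.10966268 = 2.0580494 × 10^8.

2.058 × 10^8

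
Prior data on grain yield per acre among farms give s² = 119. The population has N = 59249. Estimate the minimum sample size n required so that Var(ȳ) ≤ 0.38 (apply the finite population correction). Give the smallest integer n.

312

Without fpc, n₀ = s²/D = 119/0.38 = 313.1579.
With fpc, (1 − n/N)·s²/n ≤ D requires n ≥ n₀/(1 + n₀/N) = 313.1579/(1 + 313.1579/59249) = 311.5114.
Rounding up, n = 312.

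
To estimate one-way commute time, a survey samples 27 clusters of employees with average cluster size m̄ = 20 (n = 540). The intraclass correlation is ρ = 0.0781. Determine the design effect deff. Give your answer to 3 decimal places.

2.484

deff = 1 + (20 − 1)·0.0781 = 1 + 1.4839 = 2.4839.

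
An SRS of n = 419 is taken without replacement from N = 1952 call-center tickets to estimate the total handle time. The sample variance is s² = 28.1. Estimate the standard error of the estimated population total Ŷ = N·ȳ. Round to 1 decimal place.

448.0

Var(Ŷ) = N²·Var(ȳ) = N²·(1 − n/N)·s²/n.
f = 419/1952 = 0.21465164; Var(ȳ) = 0.78534836·28.1/419 = 0.052668947.
Var(Ŷ) = 1952² · 0.052668947 = 200684.7.
SE(Ŷ) = √(200684.7) = 448.0.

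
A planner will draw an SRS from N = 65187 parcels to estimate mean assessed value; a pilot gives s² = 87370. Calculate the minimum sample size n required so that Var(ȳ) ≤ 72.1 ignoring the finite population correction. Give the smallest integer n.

Without fpc, n₀ = s²/D = 87370/72.1 = 1211.7892.
Rounding up, n = 1212.

1212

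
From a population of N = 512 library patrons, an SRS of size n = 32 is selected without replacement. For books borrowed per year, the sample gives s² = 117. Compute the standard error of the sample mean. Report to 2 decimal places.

1.85

Under SRS without replacement, Var(ȳ) = (1 − f)·s²/n with f = n/N = 32/512 = 0.06250000.
Var(ȳ) = (1 − 0.06250000)·117/32 = 0.93750000·3.65625 = 3.4277344.
SE(ȳ) = √(3.4277344) = 1.85.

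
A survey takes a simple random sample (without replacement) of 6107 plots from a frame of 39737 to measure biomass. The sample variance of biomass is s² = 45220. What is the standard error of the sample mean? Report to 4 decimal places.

2.5033

Under SRS without replacement, Var(ȳ) = (1 − f)·s²/n with f = n/N = 6107/39737 = 0.15368548.
Var(ȳ) = (1 − 0.15368548)·45220/6107 = 0.84631452·7.4046177 = 6.2666354.
SE(ȳ) = √(6.2666354) = 2.5033.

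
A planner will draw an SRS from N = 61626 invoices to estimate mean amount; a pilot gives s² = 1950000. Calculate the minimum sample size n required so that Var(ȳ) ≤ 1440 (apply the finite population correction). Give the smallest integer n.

1326

Without fpc, n₀ = s²/D = 1950000/1440 = 1354.1667.
With fpc, (1 − n/N)·s²/n ≤ D requires n ≥ n₀/(1 + n₀/N) = 1354.1667/(1 + 1354.1667/61626) = 1325.0501.
Rounding up, n = 1326.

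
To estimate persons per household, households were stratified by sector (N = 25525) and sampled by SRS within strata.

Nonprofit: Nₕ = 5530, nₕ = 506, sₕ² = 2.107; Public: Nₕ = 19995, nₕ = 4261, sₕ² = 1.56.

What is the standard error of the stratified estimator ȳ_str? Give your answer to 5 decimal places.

0.01882

Var(ȳ_str) = Σₕ Wₕ²(1 − fₕ)sₕ²/nₕ with Wₕ = Nₕ/N, N = 25525.
Nonprofit: Wₕ = 0.21665034; term = 0.21665034²·(1 − 0.09150090)·2.107/506 = 1.7756496 × 10^-4.
Public: Wₕ = 0.78334966; term = 0.78334966²·(1 − 0.21310328)·1.56/4261 = 1.7678366 × 10^-4.
Sum = 3.5434862 × 10^-4.
SE = √(3.5434862 × 10^-4) = 0.01882.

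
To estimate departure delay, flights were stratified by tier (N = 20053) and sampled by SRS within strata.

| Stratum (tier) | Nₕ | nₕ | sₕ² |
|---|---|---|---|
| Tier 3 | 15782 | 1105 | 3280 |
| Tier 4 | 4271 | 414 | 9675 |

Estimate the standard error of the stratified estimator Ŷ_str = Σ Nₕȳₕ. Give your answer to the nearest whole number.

Var(Ŷ_str) = Σₕ Nₕ²(1 − fₕ)sₕ²/nₕ.
Tier 3: 15782²·(1 − 1105/15782)·3280/1105 = 6.8756047 × 10^8.
Tier 4: 4271²·(1 − 414/4271)·9675/414 = 3.8497262 × 10^8.
Sum = 1.0725331 × 10^9.
SE = √(1.0725331 × 10^9) = 32750.

32750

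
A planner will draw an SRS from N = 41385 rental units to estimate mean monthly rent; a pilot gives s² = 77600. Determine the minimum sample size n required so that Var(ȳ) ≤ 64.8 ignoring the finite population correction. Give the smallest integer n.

1198

Without fpc, n₀ = s²/D = 77600/64.8 = 1197.5309.
Rounding up, n = 1198.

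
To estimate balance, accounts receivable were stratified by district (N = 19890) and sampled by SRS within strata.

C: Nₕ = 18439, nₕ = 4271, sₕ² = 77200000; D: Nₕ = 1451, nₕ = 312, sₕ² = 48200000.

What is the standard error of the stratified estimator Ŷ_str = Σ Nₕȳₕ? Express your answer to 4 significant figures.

2.231 × 10^6

Var(Ŷ_str) = Σₕ Nₕ²(1 − fₕ)sₕ²/nₕ.
C: 18439²·(1 − 4271/18439)·77200000/4271 = 4.7220833 × 10^12.
D: 1451²·(1 − 312/1451)·48200000/312 = 2.5531926 × 10^11.
Sum = 4.9774026 × 10^12.
SE = √(4.9774026 × 10^12) = 2.231 × 10^6.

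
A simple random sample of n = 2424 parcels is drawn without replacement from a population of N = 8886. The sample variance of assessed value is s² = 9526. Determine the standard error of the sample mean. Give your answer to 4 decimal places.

1.6905

Under SRS without replacement, Var(ȳ) = (1 − f)·s²/n with f = n/N = 2424/8886 = 0.27278866.
Var(ȳ) = (1 − 0.27278866)·9526/2424 = 0.72721134·3.929868 = 2.8578446.
SE(ȳ) = √(2.8578446) = 1.6905.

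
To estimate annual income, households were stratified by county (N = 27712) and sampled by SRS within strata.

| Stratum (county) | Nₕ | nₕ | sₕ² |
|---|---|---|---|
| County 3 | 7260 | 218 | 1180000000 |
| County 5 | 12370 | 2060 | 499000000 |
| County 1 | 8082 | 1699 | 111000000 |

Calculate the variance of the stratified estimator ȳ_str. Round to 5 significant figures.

404960

Var(ȳ_str) = Σₕ Wₕ²(1 − fₕ)sₕ²/nₕ with Wₕ = Nₕ/N, N = 27712.
County 3: Wₕ = 0.26198037; term = 0.26198037²·(1 − 0.03002755)·1180000000/218 = 360348.25.
County 5: Wₕ = 0.44637702; term = 0.44637702²·(1 − 0.16653193)·499000000/2060 = 40227.769.
County 1: Wₕ = 0.29164261; term = 0.29164261²·(1 − 0.21022024)·111000000/1699 = 4388.7167.
Sum = 404964.74.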